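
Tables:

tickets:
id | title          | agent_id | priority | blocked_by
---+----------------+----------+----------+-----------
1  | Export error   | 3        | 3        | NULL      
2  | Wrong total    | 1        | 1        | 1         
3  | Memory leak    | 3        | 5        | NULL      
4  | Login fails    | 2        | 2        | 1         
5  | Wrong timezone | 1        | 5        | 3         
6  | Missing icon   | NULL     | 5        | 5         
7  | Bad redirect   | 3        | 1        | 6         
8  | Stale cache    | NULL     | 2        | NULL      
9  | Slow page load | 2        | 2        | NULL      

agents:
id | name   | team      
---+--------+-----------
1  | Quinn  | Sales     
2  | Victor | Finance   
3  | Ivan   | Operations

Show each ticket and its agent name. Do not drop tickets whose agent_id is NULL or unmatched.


LEFT JOIN keeps every row from tickets (the left table); where agent_id has no match in agents, the agent columns become NULL. Walk through each ticket:
  - ticket 1 (Export error): agent_id=3 -> matches Ivan
  - ticket 2 (Wrong total): agent_id=1 -> matches Quinn
  - ticket 3 (Memory leak): agent_id=3 -> matches Ivan
  - ticket 4 (Login fails): agent_id=2 -> matches Victor
  - ticket 5 (Wrong timezone): agent_id=1 -> matches Quinn
  - ticket 6 (Missing icon): agent_id=NULL, no match -> kept with NULL
  - ticket 7 (Bad redirect): agent_id=3 -> matches Ivan
  - ticket 8 (Stale cache): agent_id=NULL, no match -> kept with NULL
  - ticket 9 (Slow page load): agent_id=2 -> matches Victor
All 9 rows appear; 2 have NULL agent.

SQL:
SELECT a.title, b.name AS agent
FROM tickets a
LEFT JOIN agents b ON a.agent_id = b.id

Result:
title          | agent 
---------------+-------
Export error   | Ivan  
Wrong total    | Quinn 
Memory leak    | Ivan  
Login fails    | Victor
Wrong timezone | Quinn 
Missing icon   | NULL  
Bad redirect   | Ivan  
Stale cache    | NULL  
Slow page load | Victor


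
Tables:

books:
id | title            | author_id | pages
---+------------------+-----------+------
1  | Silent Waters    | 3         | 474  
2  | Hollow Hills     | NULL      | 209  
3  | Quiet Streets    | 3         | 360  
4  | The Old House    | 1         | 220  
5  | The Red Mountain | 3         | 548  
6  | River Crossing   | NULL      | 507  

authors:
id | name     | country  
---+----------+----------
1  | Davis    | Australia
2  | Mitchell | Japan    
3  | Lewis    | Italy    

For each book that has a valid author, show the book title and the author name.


INNER JOIN keeps only books rows whose author_id matches an id in authors. Walk through each book:
  - book 1 (Silent Waters): author_id=3 -> matches Lewis
  - book 2 (Hollow Hills): author_id=NULL, no match -> dropped
  - book 3 (Quiet Streets): author_id=3 -> matches Lewis
  - book 4 (The Old House): author_id=1 -> matches Davis
  - book 5 (The Red Mountain): author_id=3 -> matches Lewis
  - book 6 (River Crossing): author_id=NULL, no match -> dropped
So 2 of 6 rows are dropped.

SQL:
SELECT a.title, b.name AS author
FROM books a
INNER JOIN authors b ON a.author_id = b.id

Result:
title            | author
-----------------+-------
Silent Waters    | Lewis 
Quiet Streets    | Lewis 
The Old House    | Davis 
The Red Mountain | Lewis 


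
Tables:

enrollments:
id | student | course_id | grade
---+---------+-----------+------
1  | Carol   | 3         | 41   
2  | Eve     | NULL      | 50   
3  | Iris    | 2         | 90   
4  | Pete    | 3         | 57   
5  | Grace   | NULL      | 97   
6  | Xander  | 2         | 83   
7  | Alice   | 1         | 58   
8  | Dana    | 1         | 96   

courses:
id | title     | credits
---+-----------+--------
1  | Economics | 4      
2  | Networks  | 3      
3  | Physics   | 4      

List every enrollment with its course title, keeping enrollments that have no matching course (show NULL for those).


LEFT JOIN keeps every row from enrollments (the left table); where course_id has no match in courses, the course columns become NULL. Walk through each enrollment:
  - enrollment 1 (Carol): course_id=3 -> matches Physics
  - enrollment 2 (Eve): course_id=NULL, no match -> kept with NULL
  - enrollment 3 (Iris): course_id=2 -> matches Networks
  - enrollment 4 (Pete): course_id=3 -> matches Physics
  - enrollment 5 (Grace): course_id=NULL, no match -> kept with NULL
  - enrollment 6 (Xander): course_id=2 -> matches Networks
  - enrollment 7 (Alice): course_id=1 -> matches Economics
  - enrollment 8 (Dana): course_id=1 -> matches Economics
All 8 rows appear; 2 have NULL course.

SQL:
SELECT a.student, b.title AS course
FROM enrollments a
LEFT JOIN courses b ON a.course_id = b.id

Result:
student | course   
--------+----------
Carol   | Physics  
Eve     | NULL     
Iris    | Networks 
Pete    | Physics  
Grace   | NULL     
Xander  | Networks 
Alice   | Economics
Dana    | Economics


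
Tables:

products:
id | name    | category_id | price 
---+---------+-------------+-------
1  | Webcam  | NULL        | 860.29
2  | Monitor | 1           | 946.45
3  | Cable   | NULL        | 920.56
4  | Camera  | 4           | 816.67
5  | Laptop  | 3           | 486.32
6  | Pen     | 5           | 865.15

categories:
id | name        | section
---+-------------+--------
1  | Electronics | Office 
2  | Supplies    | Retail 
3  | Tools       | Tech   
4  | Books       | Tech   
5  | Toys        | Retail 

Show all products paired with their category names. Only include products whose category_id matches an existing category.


INNER JOIN keeps only products rows whose category_id matches an id in categories. Walk through each product:
  - product 1 (Webcam): category_id=NULL, no match -> dropped
  - product 2 (Monitor): category_id=1 -> matches Electronics
  - product 3 (Cable): category_id=NULL, no match -> dropped
  - product 4 (Camera): category_id=4 -> matches Books
  - product 5 (Laptop): category_id=3 -> matches Tools
  - product 6 (Pen): category_id=5 -> matches Toys
So 2 of 6 rows are dropped.

SQL:
SELECT a.name, b.name AS category
FROM products a
INNER JOIN categories b ON a.category_id = b.id

Result:
name    | category   
--------+------------
Monitor | Electronics
Camera  | Books      
Laptop  | Tools      
Pen     | Toys       


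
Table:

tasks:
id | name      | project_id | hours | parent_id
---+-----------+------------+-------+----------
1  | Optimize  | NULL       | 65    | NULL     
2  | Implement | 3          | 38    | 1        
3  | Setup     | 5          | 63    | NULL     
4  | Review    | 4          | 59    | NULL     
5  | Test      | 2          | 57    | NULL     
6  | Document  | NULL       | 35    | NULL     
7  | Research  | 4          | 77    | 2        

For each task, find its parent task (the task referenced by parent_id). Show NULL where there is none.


This is a self-join: tasks is joined to a second copy of itself, matching each row's parent_id to another row's id. Use LEFT JOIN so rows with parent_id=NULL are kept.
  - task 1 (Optimize): parent_id=NULL -> NULL
  - task 2 (Implement): parent_id=1 -> Optimize
  - task 3 (Setup): parent_id=NULL -> NULL
  - task 4 (Review): parent_id=NULL -> NULL
  - task 5 (Test): parent_id=NULL -> NULL
  - task 6 (Document): parent_id=NULL -> NULL
  - task 7 (Research): parent_id=2 -> Implement

SQL:
SELECT a.name AS item, b.name AS parent
FROM tasks a
LEFT JOIN tasks b ON a.parent_id = b.id

Result:
item      | parent   
----------+----------
Optimize  | NULL     
Implement | Optimize 
Setup     | NULL     
Review    | NULL     
Test      | NULL     
Document  | NULL     
Research  | Implement


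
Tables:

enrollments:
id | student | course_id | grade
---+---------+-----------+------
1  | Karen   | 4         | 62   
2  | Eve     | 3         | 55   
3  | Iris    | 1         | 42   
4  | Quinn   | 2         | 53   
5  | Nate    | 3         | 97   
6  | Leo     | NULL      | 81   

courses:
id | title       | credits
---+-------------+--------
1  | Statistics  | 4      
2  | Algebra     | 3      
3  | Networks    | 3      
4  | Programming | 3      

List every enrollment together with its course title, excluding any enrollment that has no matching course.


INNER JOIN keeps only enrollments rows whose course_id matches an id in courses. Walk through each enrollment:
  - enrollment 1 (Karen): course_id=4 -> matches Programming
  - enrollment 2 (Eve): course_id=3 -> matches Networks
  - enrollment 3 (Iris): course_id=1 -> matches Statistics
  - enrollment 4 (Quinn): course_id=2 -> matches Algebra
  - enrollment 5 (Nate): course_id=3 -> matches Networks
  - enrollment 6 (Leo): course_id=NULL, no match -> dropped
So 1 of 6 rows is dropped.

SQL:
SELECT a.student, b.title AS course
FROM enrollments a
INNER JOIN courses b ON a.course_id = b.id

Result:
student | course     
--------+------------
Karen   | Programming
Eve     | Networks   
Iris    | Statistics 
Quinn   | Algebra    
Nate    | Networks   


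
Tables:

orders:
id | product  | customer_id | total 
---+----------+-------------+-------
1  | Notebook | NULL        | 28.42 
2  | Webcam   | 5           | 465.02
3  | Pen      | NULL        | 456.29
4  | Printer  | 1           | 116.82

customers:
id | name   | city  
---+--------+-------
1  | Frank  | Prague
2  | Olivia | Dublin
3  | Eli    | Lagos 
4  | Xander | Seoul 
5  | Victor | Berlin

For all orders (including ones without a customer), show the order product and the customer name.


LEFT JOIN keeps every row from orders (the left table); where customer_id has no match in customers, the customer columns become NULL. Walk through each order:
  - order 1 (Notebook): customer_id=NULL, no match -> kept with NULL
  - order 2 (Webcam): customer_id=5 -> matches Victor
  - order 3 (Pen): customer_id=NULL, no match -> kept with NULL
  - order 4 (Printer): customer_id=1 -> matches Frank
All 4 rows appear; 2 have NULL customer.

SQL:
SELECT a.product, b.name AS customer
FROM orders a
LEFT JOIN customers b ON a.customer_id = b.id

Result:
product  | customer
---------+---------
Notebook | NULL    
Webcam   | Victor  
Pen      | NULL    
Printer  | Frank   


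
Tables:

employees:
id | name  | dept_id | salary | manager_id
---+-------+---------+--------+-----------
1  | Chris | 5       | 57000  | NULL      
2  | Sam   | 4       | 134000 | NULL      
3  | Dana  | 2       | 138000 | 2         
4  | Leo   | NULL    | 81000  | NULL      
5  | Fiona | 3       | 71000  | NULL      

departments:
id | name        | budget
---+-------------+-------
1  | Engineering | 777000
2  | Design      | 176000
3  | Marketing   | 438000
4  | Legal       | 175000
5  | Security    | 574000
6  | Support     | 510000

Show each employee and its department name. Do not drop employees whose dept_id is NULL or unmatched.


LEFT JOIN keeps every row from employees (the left table); where dept_id has no match in departments, the department columns become NULL. Walk through each employee:
  - employee 1 (Chris): dept_id=5 -> matches Security
  - employee 2 (Sam): dept_id=4 -> matches Legal
  - employee 3 (Dana): dept_id=2 -> matches Design
  - employee 4 (Leo): dept_id=NULL, no match -> kept with NULL
  - employee 5 (Fiona): dept_id=3 -> matches Marketing
All 5 rows appear; 1 has NULL department.

SQL:
SELECT a.name, b.name AS department
FROM employees a
LEFT JOIN departments b ON a.dept_id = b.id

Result:
name  | department
------+-----------
Chris | Security  
Sam   | Legal     
Dana  | Design    
Leo   | NULL      
Fiona | Marketing 


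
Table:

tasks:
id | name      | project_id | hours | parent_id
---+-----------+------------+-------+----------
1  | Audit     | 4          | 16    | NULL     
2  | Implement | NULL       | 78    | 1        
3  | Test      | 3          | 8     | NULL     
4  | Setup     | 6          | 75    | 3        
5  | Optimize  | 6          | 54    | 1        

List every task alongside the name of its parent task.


This is a self-join: tasks is joined to a second copy of itself, matching each row's parent_id to another row's id. Use LEFT JOIN so rows with parent_id=NULL are kept.
  - task 1 (Audit): parent_id=NULL -> NULL
  - task 2 (Implement): parent_id=1 -> Audit
  - task 3 (Test): parent_id=NULL -> NULL
  - task 4 (Setup): parent_id=3 -> Test
  - task 5 (Optimize): parent_id=1 -> Audit

SQL:
SELECT a.name AS item, b.name AS parent
FROM tasks a
LEFT JOIN tasks b ON a.parent_id = b.id

Result:
item      | parent
----------+-------
Audit     | NULL  
Implement | Audit 
Test      | NULL  
Setup     | Test  
Optimize  | Audit 


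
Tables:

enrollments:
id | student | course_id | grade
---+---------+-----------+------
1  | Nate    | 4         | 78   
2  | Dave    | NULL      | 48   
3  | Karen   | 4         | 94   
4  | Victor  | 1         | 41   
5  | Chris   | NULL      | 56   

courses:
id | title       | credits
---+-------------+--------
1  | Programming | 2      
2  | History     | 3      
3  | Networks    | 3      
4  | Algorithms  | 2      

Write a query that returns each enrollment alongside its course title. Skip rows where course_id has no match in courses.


INNER JOIN keeps only enrollments rows whose course_id matches an id in courses. Walk through each enrollment:
  - enrollment 1 (Nate): course_id=4 -> matches Algorithms
  - enrollment 2 (Dave): course_id=NULL, no match -> dropped
  - enrollment 3 (Karen): course_id=4 -> matches Algorithms
  - enrollment 4 (Victor): course_id=1 -> matches Programming
  - enrollment 5 (Chris): course_id=NULL, no match -> dropped
So 2 of 5 rows are dropped.

SQL:
SELECT a.student, b.title AS course
FROM enrollments a
INNER JOIN courses b ON a.course_id = b.id

Result:
student | course     
--------+------------
Nate    | Algorithms 
Karen   | Algorithms 
Victor  | Programming


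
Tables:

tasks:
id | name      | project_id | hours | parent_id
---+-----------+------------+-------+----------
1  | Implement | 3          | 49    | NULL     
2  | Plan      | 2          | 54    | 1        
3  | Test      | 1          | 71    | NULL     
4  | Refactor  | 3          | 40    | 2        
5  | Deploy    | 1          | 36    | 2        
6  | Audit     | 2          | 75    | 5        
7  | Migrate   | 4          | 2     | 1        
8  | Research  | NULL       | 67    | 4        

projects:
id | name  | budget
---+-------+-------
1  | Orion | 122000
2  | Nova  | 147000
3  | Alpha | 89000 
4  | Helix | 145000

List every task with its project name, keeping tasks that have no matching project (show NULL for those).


LEFT JOIN keeps every row from tasks (the left table); where project_id has no match in projects, the project columns become NULL. Walk through each task:
  - task 1 (Implement): project_id=3 -> matches Alpha
  - task 2 (Plan): project_id=2 -> matches Nova
  - task 3 (Test): project_id=1 -> matches Orion
  - task 4 (Refactor): project_id=3 -> matches Alpha
  - task 5 (Deploy): project_id=1 -> matches Orion
  - task 6 (Audit): project_id=2 -> matches Nova
  - task 7 (Migrate): project_id=4 -> matches Helix
  - task 8 (Research): project_id=NULL, no match -> kept with NULL
All 8 rows appear; 1 has NULL project.

SQL:
SELECT a.name, b.name AS project
FROM tasks a
LEFT JOIN projects b ON a.project_id = b.id

Result:
name      | project
----------+--------
Implement | Alpha  
Plan      | Nova   
Test      | Orion  
Refactor  | Alpha  
Deploy    | Orion  
Audit     | Nova   
Migrate   | Helix  
Research  | NULL   


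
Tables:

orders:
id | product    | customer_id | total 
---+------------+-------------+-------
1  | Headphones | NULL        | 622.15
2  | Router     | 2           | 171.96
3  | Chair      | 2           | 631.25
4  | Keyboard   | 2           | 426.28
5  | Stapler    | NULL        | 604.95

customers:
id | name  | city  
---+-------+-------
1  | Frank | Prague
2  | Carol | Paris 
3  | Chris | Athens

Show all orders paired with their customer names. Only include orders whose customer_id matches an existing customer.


INNER JOIN keeps only orders rows whose customer_id matches an id in customers. Walk through each order:
  - order 1 (Headphones): customer_id=NULL, no match -> dropped
  - order 2 (Router): customer_id=2 -> matches Carol
  - order 3 (Chair): customer_id=2 -> matches Carol
  - order 4 (Keyboard): customer_id=2 -> matches Carol
  - order 5 (Stapler): customer_id=NULL, no match -> dropped
So 2 of 5 rows are dropped.

SQL:
SELECT a.product, b.name AS customer
FROM orders a
INNER JOIN customers b ON a.customer_id = b.id

Result:
product  | customer
---------+---------
Router   | Carol   
Chair    | Carol   
Keyboard | Carol   


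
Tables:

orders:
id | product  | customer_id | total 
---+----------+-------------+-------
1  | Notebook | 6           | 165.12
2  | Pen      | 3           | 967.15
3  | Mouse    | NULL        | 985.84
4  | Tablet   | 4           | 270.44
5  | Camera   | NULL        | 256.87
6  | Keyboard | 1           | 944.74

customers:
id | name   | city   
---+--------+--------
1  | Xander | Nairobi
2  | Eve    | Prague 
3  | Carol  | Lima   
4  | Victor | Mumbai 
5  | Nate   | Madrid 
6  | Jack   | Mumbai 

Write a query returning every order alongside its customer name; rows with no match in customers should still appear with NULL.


LEFT JOIN keeps every row from orders (the left table); where customer_id has no match in customers, the customer columns become NULL. Walk through each order:
  - order 1 (Notebook): customer_id=6 -> matches Jack
  - order 2 (Pen): customer_id=3 -> matches Carol
  - order 3 (Mouse): customer_id=NULL, no match -> kept with NULL
  - order 4 (Tablet): customer_id=4 -> matches Victor
  - order 5 (Camera): customer_id=NULL, no match -> kept with NULL
  - order 6 (Keyboard): customer_id=1 -> matches Xander
All 6 rows appear; 2 have NULL customer.

SQL:
SELECT a.product, b.name AS customer
FROM orders a
LEFT JOIN customers b ON a.customer_id = b.id

Result:
product  | customer
---------+---------
Notebook | Jack    
Pen      | Carol   
Mouse    | NULL    
Tablet   | Victor  
Camera   | NULL    
Keyboard | Xander  


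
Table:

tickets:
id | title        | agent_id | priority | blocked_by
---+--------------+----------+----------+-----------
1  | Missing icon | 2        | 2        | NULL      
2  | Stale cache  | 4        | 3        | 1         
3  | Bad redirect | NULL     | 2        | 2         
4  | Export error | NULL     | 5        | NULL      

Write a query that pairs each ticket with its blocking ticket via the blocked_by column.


This is a self-join: tickets is joined to a second copy of itself, matching each row's blocked_by to another row's id. Use LEFT JOIN so rows with blocked_by=NULL are kept.
  - ticket 1 (Missing icon): blocked_by=NULL -> NULL
  - ticket 2 (Stale cache): blocked_by=1 -> Missing icon
  - ticket 3 (Bad redirect): blocked_by=2 -> Stale cache
  - ticket 4 (Export error): blocked_by=NULL -> NULL

SQL:
SELECT a.title AS item, b.title AS blocked_by
FROM tickets a
LEFT JOIN tickets b ON a.blocked_by = b.id

Result:
item         | blocked_by  
-------------+-------------
Missing icon | NULL        
Stale cache  | Missing icon
Bad redirect | Stale cache 
Export error | NULL        


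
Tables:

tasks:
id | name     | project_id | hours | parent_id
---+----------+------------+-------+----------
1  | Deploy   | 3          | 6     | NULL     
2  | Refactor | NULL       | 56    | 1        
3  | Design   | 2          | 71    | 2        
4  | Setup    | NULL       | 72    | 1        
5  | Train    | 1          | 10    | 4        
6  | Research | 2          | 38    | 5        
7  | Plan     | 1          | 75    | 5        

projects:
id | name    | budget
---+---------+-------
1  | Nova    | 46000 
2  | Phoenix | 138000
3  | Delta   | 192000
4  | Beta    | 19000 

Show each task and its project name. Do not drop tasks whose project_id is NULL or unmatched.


LEFT JOIN keeps every row from tasks (the left table); where project_id has no match in projects, the project columns become NULL. Walk through each task:
  - task 1 (Deploy): project_id=3 -> matches Delta
  - task 2 (Refactor): project_id=NULL, no match -> kept with NULL
  - task 3 (Design): project_id=2 -> matches Phoenix
  - task 4 (Setup): project_id=NULL, no match -> kept with NULL
  - task 5 (Train): project_id=1 -> matches Nova
  - task 6 (Research): project_id=2 -> matches Phoenix
  - task 7 (Plan): project_id=1 -> matches Nova
All 7 rows appear; 2 have NULL project.

SQL:
SELECT a.name, b.name AS project
FROM tasks a
LEFT JOIN projects b ON a.project_id = b.id

Result:
name     | project
---------+--------
Deploy   | Delta  
Refactor | NULL   
Design   | Phoenix
Setup    | NULL   
Train    | Nova   
Research | Phoenix
Plan     | Nova   


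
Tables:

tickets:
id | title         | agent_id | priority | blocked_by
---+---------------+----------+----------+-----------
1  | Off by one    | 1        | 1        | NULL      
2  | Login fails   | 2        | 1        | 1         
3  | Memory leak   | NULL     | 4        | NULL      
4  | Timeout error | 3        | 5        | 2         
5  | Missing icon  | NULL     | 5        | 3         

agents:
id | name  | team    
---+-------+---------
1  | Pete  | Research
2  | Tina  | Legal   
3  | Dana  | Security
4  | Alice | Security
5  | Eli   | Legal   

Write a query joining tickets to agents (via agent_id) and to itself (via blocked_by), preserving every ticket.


Two LEFT JOINs from the same base table tickets: one to agents via agent_id, one to tickets itself via blocked_by. Both are LEFT so every ticket is preserved.
Match against agents:
  - ticket 1 (Off by one): agent_id=1 -> matches Pete
  - ticket 2 (Login fails): agent_id=2 -> matches Tina
  - ticket 3 (Memory leak): agent_id=NULL, no match -> kept with NULL
  - ticket 4 (Timeout error): agent_id=3 -> matches Dana
  - ticket 5 (Missing icon): agent_id=NULL, no match -> kept with NULL
Match against tickets (self):
  - ticket 1 (Off by one): blocked_by=NULL -> NULL
  - ticket 2 (Login fails): blocked_by=1 -> Off by one
  - ticket 3 (Memory leak): blocked_by=NULL -> NULL
  - ticket 4 (Timeout error): blocked_by=2 -> Login fails
  - ticket 5 (Missing icon): blocked_by=3 -> Memory leak

SQL:
SELECT a.title, b.name AS agent, c.title AS blocked_by
FROM tickets a
LEFT JOIN agents b ON a.agent_id = b.id
LEFT JOIN tickets c ON a.blocked_by = c.id

Result:
title         | agent | blocked_by 
--------------+-------+------------
Off by one    | Pete  | NULL       
Login fails   | Tina  | Off by one 
Memory leak   | NULL  | NULL       
Timeout error | Dana  | Login fails
Missing icon  | NULL  | Memory leak


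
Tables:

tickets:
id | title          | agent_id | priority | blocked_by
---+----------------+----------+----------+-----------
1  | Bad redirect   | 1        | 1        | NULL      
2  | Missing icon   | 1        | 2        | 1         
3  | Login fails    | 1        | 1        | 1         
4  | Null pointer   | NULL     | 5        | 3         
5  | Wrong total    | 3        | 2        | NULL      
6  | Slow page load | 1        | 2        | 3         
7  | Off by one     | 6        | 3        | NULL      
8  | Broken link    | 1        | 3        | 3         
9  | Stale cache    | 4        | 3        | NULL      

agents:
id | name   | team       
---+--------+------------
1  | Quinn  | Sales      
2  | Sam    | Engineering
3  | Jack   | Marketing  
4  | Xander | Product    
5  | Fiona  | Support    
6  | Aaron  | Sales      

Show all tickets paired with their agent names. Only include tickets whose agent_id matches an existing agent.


INNER JOIN keeps only tickets rows whose agent_id matches an id in agents. Walk through each ticket:
  - ticket 1 (Bad redirect): agent_id=1 -> matches Quinn
  - ticket 2 (Missing icon): agent_id=1 -> matches Quinn
  - ticket 3 (Login fails): agent_id=1 -> matches Quinn
  - ticket 4 (Null pointer): agent_id=NULL, no match -> dropped
  - ticket 5 (Wrong total): agent_id=3 -> matches Jack
  - ticket 6 (Slow page load): agent_id=1 -> matches Quinn
  - ticket 7 (Off by one): agent_id=6 -> matches Aaron
  - ticket 8 (Broken link): agent_id=1 -> matches Quinn
  - ticket 9 (Stale cache): agent_id=4 -> matches Xander
So 1 of 9 rows is dropped.

SQL:
SELECT a.title, b.name AS agent
FROM tickets a
INNER JOIN agents b ON a.agent_id = b.id

Result:
title          | agent 
---------------+-------
Bad redirect   | Quinn 
Missing icon   | Quinn 
Login fails    | Quinn 
Wrong total    | Jack  
Slow page load | Quinn 
Off by one     | Aaron 
Broken link    | Quinn 
Stale cache    | Xander


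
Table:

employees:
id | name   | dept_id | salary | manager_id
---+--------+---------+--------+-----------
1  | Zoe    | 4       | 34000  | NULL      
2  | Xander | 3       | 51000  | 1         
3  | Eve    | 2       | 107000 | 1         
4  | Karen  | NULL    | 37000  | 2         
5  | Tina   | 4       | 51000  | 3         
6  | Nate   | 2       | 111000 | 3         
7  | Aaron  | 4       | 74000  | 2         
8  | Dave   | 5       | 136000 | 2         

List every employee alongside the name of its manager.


This is a self-join: employees is joined to a second copy of itself, matching each row's manager_id to another row's id. Use LEFT JOIN so rows with manager_id=NULL are kept.
  - employee 1 (Zoe): manager_id=NULL -> NULL
  - employee 2 (Xander): manager_id=1 -> Zoe
  - employee 3 (Eve): manager_id=1 -> Zoe
  - employee 4 (Karen): manager_id=2 -> Xander
  - employee 5 (Tina): manager_id=3 -> Eve
  - employee 6 (Nate): manager_id=3 -> Eve
  - employee 7 (Aaron): manager_id=2 -> Xander
  - employee 8 (Dave): manager_id=2 -> Xander

SQL:
SELECT a.name AS item, b.name AS manager
FROM employees a
LEFT JOIN employees b ON a.manager_id = b.id

Result:
item   | manager
-------+--------
Zoe    | NULL   
Xander | Zoe    
Eve    | Zoe    
Karen  | Xander 
Tina   | Eve    
Nate   | Eve    
Aaron  | Xander 
Dave   | Xander 


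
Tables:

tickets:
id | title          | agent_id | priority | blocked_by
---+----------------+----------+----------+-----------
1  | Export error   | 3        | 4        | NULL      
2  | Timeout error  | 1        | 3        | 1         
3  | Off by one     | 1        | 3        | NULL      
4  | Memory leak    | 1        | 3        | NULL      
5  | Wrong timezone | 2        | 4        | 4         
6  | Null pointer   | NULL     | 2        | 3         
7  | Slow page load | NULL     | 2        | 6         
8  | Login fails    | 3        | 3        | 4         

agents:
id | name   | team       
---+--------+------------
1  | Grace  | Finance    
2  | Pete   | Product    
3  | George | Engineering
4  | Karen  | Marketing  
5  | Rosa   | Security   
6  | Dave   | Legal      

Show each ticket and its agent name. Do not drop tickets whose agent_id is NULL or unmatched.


LEFT JOIN keeps every row from tickets (the left table); where agent_id has no match in agents, the agent columns become NULL. Walk through each ticket:
  - ticket 1 (Export error): agent_id=3 -> matches George
  - ticket 2 (Timeout error): agent_id=1 -> matches Grace
  - ticket 3 (Off by one): agent_id=1 -> matches Grace
  - ticket 4 (Memory leak): agent_id=1 -> matches Grace
  - ticket 5 (Wrong timezone): agent_id=2 -> matches Pete
  - ticket 6 (Null pointer): agent_id=NULL, no match -> kept with NULL
  - ticket 7 (Slow page load): agent_id=NULL, no match -> kept with NULL
  - ticket 8 (Login fails): agent_id=3 -> matches George
All 8 rows appear; 2 have NULL agent.

SQL:
SELECT a.title, b.name AS agent
FROM tickets a
LEFT JOIN agents b ON a.agent_id = b.id

Result:
title          | agent 
---------------+-------
Export error   | George
Timeout error  | Grace 
Off by one     | Grace 
Memory leak    | Grace 
Wrong timezone | Pete  
Null pointer   | NULL  
Slow page load | NULL  
Login fails    | George


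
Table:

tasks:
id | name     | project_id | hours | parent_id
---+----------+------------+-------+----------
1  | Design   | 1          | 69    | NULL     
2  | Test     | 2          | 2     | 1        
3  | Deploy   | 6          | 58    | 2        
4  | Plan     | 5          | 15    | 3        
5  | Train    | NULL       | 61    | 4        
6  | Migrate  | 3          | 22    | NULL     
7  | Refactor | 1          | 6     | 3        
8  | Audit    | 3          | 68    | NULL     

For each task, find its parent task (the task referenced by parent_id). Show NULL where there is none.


This is a self-join: tasks is joined to a second copy of itself, matching each row's parent_id to another row's id. Use LEFT JOIN so rows with parent_id=NULL are kept.
  - task 1 (Design): parent_id=NULL -> NULL
  - task 2 (Test): parent_id=1 -> Design
  - task 3 (Deploy): parent_id=2 -> Test
  - task 4 (Plan): parent_id=3 -> Deploy
  - task 5 (Train): parent_id=4 -> Plan
  - task 6 (Migrate): parent_id=NULL -> NULL
  - task 7 (Refactor): parent_id=3 -> Deploy
  - task 8 (Audit): parent_id=NULL -> NULL

SQL:
SELECT a.name AS item, b.name AS parent
FROM tasks a
LEFT JOIN tasks b ON a.parent_id = b.id

Result:
item     | parent
---------+-------
Design   | NULL  
Test     | Design
Deploy   | Test  
Plan     | Deploy
Train    | Plan  
Migrate  | NULL  
Refactor | Deploy
Audit    | NULL  


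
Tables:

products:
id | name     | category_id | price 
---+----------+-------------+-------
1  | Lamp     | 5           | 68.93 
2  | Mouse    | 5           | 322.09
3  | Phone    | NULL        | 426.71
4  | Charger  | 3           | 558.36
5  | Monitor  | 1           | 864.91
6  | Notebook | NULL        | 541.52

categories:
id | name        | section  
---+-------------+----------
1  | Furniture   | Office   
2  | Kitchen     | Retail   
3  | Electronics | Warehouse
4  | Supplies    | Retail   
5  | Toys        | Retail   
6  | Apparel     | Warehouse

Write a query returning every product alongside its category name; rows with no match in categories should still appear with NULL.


LEFT JOIN keeps every row from products (the left table); where category_id has no match in categories, the category columns become NULL. Walk through each product:
  - product 1 (Lamp): category_id=5 -> matches Toys
  - product 2 (Mouse): category_id=5 -> matches Toys
  - product 3 (Phone): category_id=NULL, no match -> kept with NULL
  - product 4 (Charger): category_id=3 -> matches Electronics
  - product 5 (Monitor): category_id=1 -> matches Furniture
  - product 6 (Notebook): category_id=NULL, no match -> kept with NULL
All 6 rows appear; 2 have NULL category.

SQL:
SELECT a.name, b.name AS category
FROM products a
LEFT JOIN categories b ON a.category_id = b.id

Result:
name     | category   
---------+------------
Lamp     | Toys       
Mouse    | Toys       
Phone    | NULL       
Charger  | Electronics
Monitor  | Furniture  
Notebook | NULL       


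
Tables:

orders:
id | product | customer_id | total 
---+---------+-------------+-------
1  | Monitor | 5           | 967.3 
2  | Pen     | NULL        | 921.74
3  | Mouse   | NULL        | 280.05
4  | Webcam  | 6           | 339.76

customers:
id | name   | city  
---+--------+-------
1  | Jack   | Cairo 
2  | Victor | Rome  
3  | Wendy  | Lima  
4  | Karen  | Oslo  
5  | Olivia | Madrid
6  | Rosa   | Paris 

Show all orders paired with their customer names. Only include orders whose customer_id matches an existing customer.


INNER JOIN keeps only orders rows whose customer_id matches an id in customers. Walk through each order:
  - order 1 (Monitor): customer_id=5 -> matches Olivia
  - order 2 (Pen): customer_id=NULL, no match -> dropped
  - order 3 (Mouse): customer_id=NULL, no match -> dropped
  - order 4 (Webcam): customer_id=6 -> matches Rosa
So 2 of 4 rows are dropped.

SQL:
SELECT a.product, b.name AS customer
FROM orders a
INNER JOIN customers b ON a.customer_id = b.id

Result:
product | customer
--------+---------
Monitor | Olivia  
Webcam  | Rosa    


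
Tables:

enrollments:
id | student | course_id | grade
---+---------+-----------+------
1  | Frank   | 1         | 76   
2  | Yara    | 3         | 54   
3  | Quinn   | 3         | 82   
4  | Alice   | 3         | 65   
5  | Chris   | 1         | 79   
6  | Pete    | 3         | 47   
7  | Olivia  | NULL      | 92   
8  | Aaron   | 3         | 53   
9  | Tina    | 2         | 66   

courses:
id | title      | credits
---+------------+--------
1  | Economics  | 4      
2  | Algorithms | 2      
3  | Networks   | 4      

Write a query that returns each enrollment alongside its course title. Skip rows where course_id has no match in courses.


INNER JOIN keeps only enrollments rows whose course_id matches an id in courses. Walk through each enrollment:
  - enrollment 1 (Frank): course_id=1 -> matches Economics
  - enrollment 2 (Yara): course_id=3 -> matches Networks
  - enrollment 3 (Quinn): course_id=3 -> matches Networks
  - enrollment 4 (Alice): course_id=3 -> matches Networks
  - enrollment 5 (Chris): course_id=1 -> matches Economics
  - enrollment 6 (Pete): course_id=3 -> matches Networks
  - enrollment 7 (Olivia): course_id=NULL, no match -> dropped
  - enrollment 8 (Aaron): course_id=3 -> matches Networks
  - enrollment 9 (Tina): course_id=2 -> matches Algorithms
So 1 of 9 rows is dropped.

SQL:
SELECT a.student, b.title AS course
FROM enrollments a
INNER JOIN courses b ON a.course_id = b.id

Result:
student | course    
--------+-----------
Frank   | Economics 
Yara    | Networks  
Quinn   | Networks  
Alice   | Networks  
Chris   | Economics 
Pete    | Networks  
Aaron   | Networks  
Tina    | Algorithms


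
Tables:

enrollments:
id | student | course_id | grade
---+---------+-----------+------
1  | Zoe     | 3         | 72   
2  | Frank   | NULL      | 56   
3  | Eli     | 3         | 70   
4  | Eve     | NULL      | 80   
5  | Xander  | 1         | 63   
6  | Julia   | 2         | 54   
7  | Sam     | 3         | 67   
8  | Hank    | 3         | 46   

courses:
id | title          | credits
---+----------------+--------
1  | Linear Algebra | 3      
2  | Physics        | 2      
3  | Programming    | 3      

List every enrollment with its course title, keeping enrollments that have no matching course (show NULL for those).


LEFT JOIN keeps every row from enrollments (the left table); where course_id has no match in courses, the course columns become NULL. Walk through each enrollment:
  - enrollment 1 (Zoe): course_id=3 -> matches Programming
  - enrollment 2 (Frank): course_id=NULL, no match -> kept with NULL
  - enrollment 3 (Eli): course_id=3 -> matches Programming
  - enrollment 4 (Eve): course_id=NULL, no match -> kept with NULL
  - enrollment 5 (Xander): course_id=1 -> matches Linear Algebra
  - enrollment 6 (Julia): course_id=2 -> matches Physics
  - enrollment 7 (Sam): course_id=3 -> matches Programming
  - enrollment 8 (Hank): course_id=3 -> matches Programming
All 8 rows appear; 2 have NULL course.

SQL:
SELECT a.student, b.title AS course
FROM enrollments a
LEFT JOIN courses b ON a.course_id = b.id

Result:
student | course        
--------+---------------
Zoe     | Programming   
Frank   | NULL          
Eli     | Programming   
Eve     | NULL          
Xander  | Linear Algebra
Julia   | Physics       
Sam     | Programming   
Hank    | Programming   


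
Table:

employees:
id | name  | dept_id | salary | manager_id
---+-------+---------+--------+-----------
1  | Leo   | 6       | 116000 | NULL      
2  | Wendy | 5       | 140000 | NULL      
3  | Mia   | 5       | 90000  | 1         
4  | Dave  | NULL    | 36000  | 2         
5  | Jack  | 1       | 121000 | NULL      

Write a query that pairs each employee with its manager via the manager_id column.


This is a self-join: employees is joined to a second copy of itself, matching each row's manager_id to another row's id. Use LEFT JOIN so rows with manager_id=NULL are kept.
  - employee 1 (Leo): manager_id=NULL -> NULL
  - employee 2 (Wendy): manager_id=NULL -> NULL
  - employee 3 (Mia): manager_id=1 -> Leo
  - employee 4 (Dave): manager_id=2 -> Wendy
  - employee 5 (Jack): manager_id=NULL -> NULL

SQL:
SELECT a.name AS item, b.name AS manager
FROM employees a
LEFT JOIN employees b ON a.manager_id = b.id

Result:
item  | manager
------+--------
Leo   | NULL   
Wendy | NULL   
Mia   | Leo    
Dave  | Wendy  
Jack  | NULL   


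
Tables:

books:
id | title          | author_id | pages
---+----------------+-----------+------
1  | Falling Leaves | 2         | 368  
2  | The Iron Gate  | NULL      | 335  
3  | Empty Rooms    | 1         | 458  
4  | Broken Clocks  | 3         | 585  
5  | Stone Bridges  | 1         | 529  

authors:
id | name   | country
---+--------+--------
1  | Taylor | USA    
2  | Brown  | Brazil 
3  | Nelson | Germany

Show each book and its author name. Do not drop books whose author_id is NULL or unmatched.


LEFT JOIN keeps every row from books (the left table); where author_id has no match in authors, the author columns become NULL. Walk through each book:
  - book 1 (Falling Leaves): author_id=2 -> matches Brown
  - book 2 (The Iron Gate): author_id=NULL, no match -> kept with NULL
  - book 3 (Empty Rooms): author_id=1 -> matches Taylor
  - book 4 (Broken Clocks): author_id=3 -> matches Nelson
  - book 5 (Stone Bridges): author_id=1 -> matches Taylor
All 5 rows appear; 1 has NULL author.

SQL:
SELECT a.title, b.name AS author
FROM books a
LEFT JOIN authors b ON a.author_id = b.id

Result:
title          | author
---------------+-------
Falling Leaves | Brown 
The Iron Gate  | NULL  
Empty Rooms    | Taylor
Broken Clocks  | Nelson
Stone Bridges  | Taylor


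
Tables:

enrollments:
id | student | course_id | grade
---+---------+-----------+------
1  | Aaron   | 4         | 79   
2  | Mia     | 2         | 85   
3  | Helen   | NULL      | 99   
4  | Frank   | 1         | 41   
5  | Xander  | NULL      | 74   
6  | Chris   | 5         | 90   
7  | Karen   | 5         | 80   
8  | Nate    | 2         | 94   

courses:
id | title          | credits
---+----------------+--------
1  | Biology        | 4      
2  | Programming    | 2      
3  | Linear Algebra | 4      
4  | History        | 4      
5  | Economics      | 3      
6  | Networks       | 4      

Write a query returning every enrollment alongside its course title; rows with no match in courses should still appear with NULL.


LEFT JOIN keeps every row from enrollments (the left table); where course_id has no match in courses, the course columns become NULL. Walk through each enrollment:
  - enrollment 1 (Aaron): course_id=4 -> matches History
  - enrollment 2 (Mia): course_id=2 -> matches Programming
  - enrollment 3 (Helen): course_id=NULL, no match -> kept with NULL
  - enrollment 4 (Frank): course_id=1 -> matches Biology
  - enrollment 5 (Xander): course_id=NULL, no match -> kept with NULL
  - enrollment 6 (Chris): course_id=5 -> matches Economics
  - enrollment 7 (Karen): course_id=5 -> matches Economics
  - enrollment 8 (Nate): course_id=2 -> matches Programming
All 8 rows appear; 2 have NULL course.

SQL:
SELECT a.student, b.title AS course
FROM enrollments a
LEFT JOIN courses b ON a.course_id = b.id

Result:
student | course     
--------+------------
Aaron   | History    
Mia     | Programming
Helen   | NULL       
Frank   | Biology    
Xander  | NULL       
Chris   | Economics  
Karen   | Economics  
Nate    | Programming


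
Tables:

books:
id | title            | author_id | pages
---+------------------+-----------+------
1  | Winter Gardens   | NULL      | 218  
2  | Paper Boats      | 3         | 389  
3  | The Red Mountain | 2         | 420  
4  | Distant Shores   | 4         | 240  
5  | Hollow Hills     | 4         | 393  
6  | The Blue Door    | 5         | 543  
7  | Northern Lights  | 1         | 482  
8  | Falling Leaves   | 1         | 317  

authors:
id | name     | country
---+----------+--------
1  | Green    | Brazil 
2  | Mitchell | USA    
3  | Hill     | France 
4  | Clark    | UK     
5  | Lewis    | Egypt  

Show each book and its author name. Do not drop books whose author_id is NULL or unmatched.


LEFT JOIN keeps every row from books (the left table); where author_id has no match in authors, the author columns become NULL. Walk through each book:
  - book 1 (Winter Gardens): author_id=NULL, no match -> kept with NULL
  - book 2 (Paper Boats): author_id=3 -> matches Hill
  - book 3 (The Red Mountain): author_id=2 -> matches Mitchell
  - book 4 (Distant Shores): author_id=4 -> matches Clark
  - book 5 (Hollow Hills): author_id=4 -> matches Clark
  - book 6 (The Blue Door): author_id=5 -> matches Lewis
  - book 7 (Northern Lights): author_id=1 -> matches Green
  - book 8 (Falling Leaves): author_id=1 -> matches Green
All 8 rows appear; 1 has NULL author.

SQL:
SELECT a.title, b.name AS author
FROM books a
LEFT JOIN authors b ON a.author_id = b.id

Result:
title            | author  
-----------------+---------
Winter Gardens   | NULL    
Paper Boats      | Hill    
The Red Mountain | Mitchell
Distant Shores   | Clark   
Hollow Hills     | Clark   
The Blue Door    | Lewis   
Northern Lights  | Green   
Falling Leaves   | Green   
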